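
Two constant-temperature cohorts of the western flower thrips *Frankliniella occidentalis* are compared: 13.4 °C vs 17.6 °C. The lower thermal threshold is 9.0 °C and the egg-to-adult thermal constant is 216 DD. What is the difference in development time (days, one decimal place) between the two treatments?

At 13.4 °C: 216 / (13.4 − 9.0) = 216 / 4.4 = 49.091 d.
At 17.6 °C: 216 / (17.6 − 9.0) = 216 / 8.6 = 25.116 d.
Difference = |49.091 − 25.116| = 23.975 ≈ 24.0 days.

24.0 days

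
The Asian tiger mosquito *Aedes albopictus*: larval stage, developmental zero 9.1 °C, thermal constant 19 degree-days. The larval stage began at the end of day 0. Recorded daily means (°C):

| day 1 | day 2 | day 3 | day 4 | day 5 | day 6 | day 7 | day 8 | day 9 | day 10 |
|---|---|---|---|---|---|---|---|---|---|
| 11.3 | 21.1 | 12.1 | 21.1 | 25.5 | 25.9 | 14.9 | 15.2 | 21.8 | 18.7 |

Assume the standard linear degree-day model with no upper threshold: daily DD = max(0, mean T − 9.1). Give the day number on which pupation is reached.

Daily DD above 9.1 °C: 2.2, 12.0, 3.0, 12.0, 16.4, 16.8, 5.8, 6.1, 12.7, 9.6.
Cumulative: 2.2, 14.2, 17.2, 29.2, 45.6, 62.4, 68.2, 74.3, 87.0, 96.6.
The total first reaches 19 DD on day 4.

day 4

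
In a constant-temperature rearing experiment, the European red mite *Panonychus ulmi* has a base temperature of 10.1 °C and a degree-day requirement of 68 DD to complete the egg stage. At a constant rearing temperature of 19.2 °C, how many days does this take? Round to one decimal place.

7.5 days

Daily accumulation = 19.2 − 10.1 = 9.1 DD/day.
Duration = 68 / 9.1 = 7.473 ≈ 7.5 days.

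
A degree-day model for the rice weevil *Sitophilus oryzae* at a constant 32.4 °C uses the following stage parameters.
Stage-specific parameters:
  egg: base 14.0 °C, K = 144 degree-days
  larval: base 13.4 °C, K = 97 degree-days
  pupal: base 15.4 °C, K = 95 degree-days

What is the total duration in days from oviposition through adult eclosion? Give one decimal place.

egg: 144 / (32.4 − 14.0) = 144 / 18.4 = 7.826 d.
larval: 97 / (32.4 − 13.4) = 97 / 19.0 = 5.105 d.
pupal: 95 / (32.4 − 15.4) = 95 / 17.0 = 5.588 d.
Sum = 18.520 ≈ 18.5 days.

18.5 days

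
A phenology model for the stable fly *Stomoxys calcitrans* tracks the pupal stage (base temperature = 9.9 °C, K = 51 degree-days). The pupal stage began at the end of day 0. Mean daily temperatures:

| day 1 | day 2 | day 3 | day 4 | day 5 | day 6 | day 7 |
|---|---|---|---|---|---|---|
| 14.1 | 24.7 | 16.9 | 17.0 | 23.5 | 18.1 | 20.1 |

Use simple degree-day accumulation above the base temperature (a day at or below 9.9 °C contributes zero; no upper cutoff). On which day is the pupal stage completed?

Daily DD above 9.9 °C: 4.2, 14.8, 7.0, 7.1, 13.6, 8.2, 10.2.
Cumulative: 4.2, 19.0, 26.0, 33.1, 46.7, 54.9, 65.1.
The total first reaches 51 DD on day 6.

day 6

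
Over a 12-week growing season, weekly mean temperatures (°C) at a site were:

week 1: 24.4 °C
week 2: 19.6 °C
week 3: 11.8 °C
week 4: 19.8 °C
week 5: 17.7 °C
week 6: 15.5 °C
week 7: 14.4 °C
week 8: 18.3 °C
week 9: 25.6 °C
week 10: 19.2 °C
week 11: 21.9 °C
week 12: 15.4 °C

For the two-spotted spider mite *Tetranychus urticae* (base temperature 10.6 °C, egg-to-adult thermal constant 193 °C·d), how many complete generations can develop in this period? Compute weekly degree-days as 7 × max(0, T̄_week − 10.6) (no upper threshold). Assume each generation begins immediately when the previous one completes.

Weekly DD (7 × max(0, T̄ − 10.6)): 96.6, 63.0, 8.4, 64.4, 49.7, 34.3, 26.6, 53.9, 105.0, 60.2, 79.1, 33.6.
Season total = 674.8 DD.
Complete generations = ⌊674.8 / 193⌋ = 3.

3 generations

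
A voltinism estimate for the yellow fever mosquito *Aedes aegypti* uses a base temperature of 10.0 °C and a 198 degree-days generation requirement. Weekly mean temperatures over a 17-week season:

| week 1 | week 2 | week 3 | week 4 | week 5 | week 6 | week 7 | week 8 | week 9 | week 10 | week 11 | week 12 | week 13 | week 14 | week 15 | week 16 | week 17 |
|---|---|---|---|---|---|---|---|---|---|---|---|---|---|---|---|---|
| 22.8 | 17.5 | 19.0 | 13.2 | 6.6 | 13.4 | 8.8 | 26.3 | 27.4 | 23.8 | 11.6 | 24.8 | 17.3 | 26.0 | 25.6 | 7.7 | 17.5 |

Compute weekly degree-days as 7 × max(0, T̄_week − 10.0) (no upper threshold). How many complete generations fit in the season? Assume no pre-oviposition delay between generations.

5 generations

Weekly DD (7 × max(0, T̄ − 10.0)): 89.6, 52.5, 63.0, 22.4, 0.0, 23.8, 0.0, 114.1, 121.8, 96.6, 11.2, 103.6, 51.1, 112.0, 109.2, 0.0, 52.5.
Season total = 1023.4 DD.
Complete generations = ⌊1023.4 / 198⌋ = 5.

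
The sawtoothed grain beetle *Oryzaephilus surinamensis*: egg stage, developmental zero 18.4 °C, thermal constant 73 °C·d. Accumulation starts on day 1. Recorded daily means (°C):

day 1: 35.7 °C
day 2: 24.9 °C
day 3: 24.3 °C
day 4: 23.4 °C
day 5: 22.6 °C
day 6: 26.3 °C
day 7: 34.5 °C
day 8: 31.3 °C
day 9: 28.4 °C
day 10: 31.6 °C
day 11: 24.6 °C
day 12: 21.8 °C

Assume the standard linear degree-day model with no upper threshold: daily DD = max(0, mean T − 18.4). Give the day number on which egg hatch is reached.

Daily DD above 18.4 °C: 17.3, 6.5, 5.9, 5.0, 4.2, 7.9, 16.1, 12.9, 10.0, 13.2, 6.2, 3.4.
Cumulative: 17.3, 23.8, 29.7, 34.7, 38.9, 46.8, 62.9, 75.8, 85.8, 99.0, 105.2, 108.6.
The total first reaches 73 DD on day 8.

day 8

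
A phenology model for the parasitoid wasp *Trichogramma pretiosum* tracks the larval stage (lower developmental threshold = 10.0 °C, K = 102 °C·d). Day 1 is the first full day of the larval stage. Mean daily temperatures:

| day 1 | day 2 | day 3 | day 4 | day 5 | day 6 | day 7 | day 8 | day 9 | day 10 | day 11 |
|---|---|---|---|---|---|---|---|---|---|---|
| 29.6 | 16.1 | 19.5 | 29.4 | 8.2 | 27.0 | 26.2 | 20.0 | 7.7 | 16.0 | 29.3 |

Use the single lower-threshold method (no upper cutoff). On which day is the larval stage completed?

Daily DD above 10.0 °C: 19.6, 6.1, 9.5, 19.4, 0.0, 17.0, 16.2, 10.0, 0.0, 6.0, 19.3.
Cumulative: 19.6, 25.7, 35.2, 54.6, 54.6, 71.6, 87.8, 97.8, 97.8, 103.8, 123.1.
The total first reaches 102 DD on day 10.

day 10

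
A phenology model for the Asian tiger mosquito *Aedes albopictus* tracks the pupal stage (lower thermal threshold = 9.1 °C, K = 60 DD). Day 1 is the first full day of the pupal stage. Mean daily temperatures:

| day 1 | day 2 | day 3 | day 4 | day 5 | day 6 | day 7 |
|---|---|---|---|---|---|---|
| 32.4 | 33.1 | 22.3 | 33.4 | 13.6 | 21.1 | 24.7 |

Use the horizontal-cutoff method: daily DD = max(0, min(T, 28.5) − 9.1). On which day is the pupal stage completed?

day 4

Daily DD above 9.1 °C (capped at 19.4): 19.4, 19.4, 13.2, 19.4, 4.5, 12.0, 15.6.
Cumulative: 19.4, 38.8, 52.0, 71.4, 75.9, 87.9, 103.5.
The total first reaches 60 DD on day 4.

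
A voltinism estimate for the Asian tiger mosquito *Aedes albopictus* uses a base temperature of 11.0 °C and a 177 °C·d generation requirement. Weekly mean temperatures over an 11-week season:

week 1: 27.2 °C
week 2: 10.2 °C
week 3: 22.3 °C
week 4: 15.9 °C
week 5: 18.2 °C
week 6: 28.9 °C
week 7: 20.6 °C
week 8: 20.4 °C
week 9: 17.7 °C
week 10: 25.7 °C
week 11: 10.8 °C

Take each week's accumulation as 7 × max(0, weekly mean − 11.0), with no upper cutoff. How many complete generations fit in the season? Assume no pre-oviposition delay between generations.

Weekly DD (7 × max(0, T̄ − 11.0)): 113.4, 0.0, 79.1, 34.3, 50.4, 125.3, 67.2, 65.8, 46.9, 102.9, 0.0.
Season total = 685.3 DD.
Complete generations = ⌊685.3 / 177⌋ = 3.

3 generations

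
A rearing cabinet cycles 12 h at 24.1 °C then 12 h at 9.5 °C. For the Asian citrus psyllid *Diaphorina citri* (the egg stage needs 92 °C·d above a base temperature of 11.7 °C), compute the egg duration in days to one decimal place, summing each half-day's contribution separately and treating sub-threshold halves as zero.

14.8 days

Day half: max(0, 24.1 − 11.7) × 0.5 = 12.4 × 0.5 = 6.20 DD.
Night half: max(0, 9.5 − 11.7) × 0.5 = 0.0 × 0.5 = 0.00 DD.
Per 24 h: 6.20 DD/day.
Duration = 92 / 6.20 = 14.839 ≈ 14.8 days.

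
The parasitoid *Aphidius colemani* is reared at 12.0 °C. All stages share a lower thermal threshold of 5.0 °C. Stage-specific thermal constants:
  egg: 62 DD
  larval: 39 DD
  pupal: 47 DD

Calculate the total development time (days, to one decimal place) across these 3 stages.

Daily accumulation at 12.0 °C = 12.0 − 5.0 = 7.0 DD/day.
Total K = 62 + 39 + 47 = 148 DD.
Total duration = 148 / 7.0 = 21.143 ≈ 21.1 days.

21.1 days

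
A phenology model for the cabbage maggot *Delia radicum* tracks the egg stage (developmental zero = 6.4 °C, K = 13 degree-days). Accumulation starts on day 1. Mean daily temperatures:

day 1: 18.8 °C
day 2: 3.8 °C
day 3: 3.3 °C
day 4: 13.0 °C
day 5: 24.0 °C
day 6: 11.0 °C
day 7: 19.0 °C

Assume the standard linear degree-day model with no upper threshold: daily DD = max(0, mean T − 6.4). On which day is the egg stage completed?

day 4

Daily DD above 6.4 °C: 12.4, 0.0, 0.0, 6.6, 17.6, 4.6, 12.6.
Cumulative: 12.4, 12.4, 12.4, 19.0, 36.6, 41.2, 53.8.
The total first reaches 13 DD on day 4.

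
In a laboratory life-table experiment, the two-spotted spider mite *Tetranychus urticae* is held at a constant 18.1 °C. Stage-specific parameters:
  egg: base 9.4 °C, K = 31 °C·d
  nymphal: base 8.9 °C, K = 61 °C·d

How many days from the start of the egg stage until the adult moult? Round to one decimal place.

10.2 days

egg: 31 / (18.1 − 9.4) = 31 / 8.7 = 3.563 d.
nymphal: 61 / (18.1 − 8.9) = 61 / 9.2 = 6.630 d.
Sum = 10.194 ≈ 10.2 days.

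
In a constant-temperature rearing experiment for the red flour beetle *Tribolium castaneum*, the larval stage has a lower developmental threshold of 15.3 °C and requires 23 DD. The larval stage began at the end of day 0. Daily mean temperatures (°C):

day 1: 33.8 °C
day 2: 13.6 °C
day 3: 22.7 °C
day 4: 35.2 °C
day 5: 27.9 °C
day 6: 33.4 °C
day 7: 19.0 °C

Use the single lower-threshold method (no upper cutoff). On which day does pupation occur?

Daily DD above 15.3 °C: 18.5, 0.0, 7.4, 19.9, 12.6, 18.1, 3.7.
Cumulative: 18.5, 18.5, 25.9, 45.8, 58.4, 76.5, 80.2.
The total first reaches 23 DD on day 3.

day 3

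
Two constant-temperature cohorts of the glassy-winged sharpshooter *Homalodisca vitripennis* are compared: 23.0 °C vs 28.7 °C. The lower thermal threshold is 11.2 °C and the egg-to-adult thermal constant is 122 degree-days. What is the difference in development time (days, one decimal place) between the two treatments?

At 23.0 °C: 122 / (23.0 − 11.2) = 122 / 11.8 = 10.339 d.
At 28.7 °C: 122 / (28.7 − 11.2) = 122 / 17.5 = 6.971 d.
Difference = |10.339 − 6.971| = 3.368 ≈ 3.4 days.

3.4 days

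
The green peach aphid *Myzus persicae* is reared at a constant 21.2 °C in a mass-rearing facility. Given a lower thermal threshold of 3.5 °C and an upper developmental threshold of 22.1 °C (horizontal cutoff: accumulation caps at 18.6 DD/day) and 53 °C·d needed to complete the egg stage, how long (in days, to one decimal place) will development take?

3.0 days

Daily accumulation = 21.2 − 3.5 = 17.7 DD/day.
Duration = 53 / 17.7 = 2.994 ≈ 3.0 days.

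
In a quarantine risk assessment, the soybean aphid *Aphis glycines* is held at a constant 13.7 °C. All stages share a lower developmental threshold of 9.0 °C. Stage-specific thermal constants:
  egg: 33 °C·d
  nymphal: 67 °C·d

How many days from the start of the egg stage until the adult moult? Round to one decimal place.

Daily accumulation at 13.7 °C = 13.7 − 9.0 = 4.7 DD/day.
Total K = 33 + 67 = 100 DD.
Total duration = 100 / 4.7 = 21.277 ≈ 21.3 days.

21.3 days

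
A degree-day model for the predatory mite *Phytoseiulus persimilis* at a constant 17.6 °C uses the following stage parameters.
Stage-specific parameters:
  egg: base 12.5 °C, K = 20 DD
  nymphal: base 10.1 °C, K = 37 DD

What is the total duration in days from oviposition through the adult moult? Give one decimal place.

egg: 20 / (17.6 − 12.5) = 20 / 5.1 = 3.922 d.
nymphal: 37 / (17.6 − 10.1) = 37 / 7.5 = 4.933 d.
Sum = 8.855 ≈ 8.9 days.

8.9 days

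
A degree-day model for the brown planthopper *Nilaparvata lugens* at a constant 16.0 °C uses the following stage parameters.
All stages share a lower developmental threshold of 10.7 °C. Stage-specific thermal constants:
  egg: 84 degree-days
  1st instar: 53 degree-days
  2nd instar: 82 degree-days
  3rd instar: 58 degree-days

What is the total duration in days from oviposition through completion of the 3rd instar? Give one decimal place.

52.3 days

Daily accumulation at 16.0 °C = 16.0 − 10.7 = 5.3 DD/day.
Total K = 84 + 53 + 82 + 58 = 277 DD.
Total duration = 277 / 5.3 = 52.264 ≈ 52.3 days.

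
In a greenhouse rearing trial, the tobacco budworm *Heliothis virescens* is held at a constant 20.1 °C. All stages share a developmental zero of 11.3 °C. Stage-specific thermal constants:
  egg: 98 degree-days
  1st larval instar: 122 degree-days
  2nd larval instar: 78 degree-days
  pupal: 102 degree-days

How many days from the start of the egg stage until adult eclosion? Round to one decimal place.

45.5 days

Daily accumulation at 20.1 °C = 20.1 − 11.3 = 8.8 DD/day.
Total K = 98 + 122 + 78 + 102 = 400 DD.
Total duration = 400 / 8.8 = 45.455 ≈ 45.5 days.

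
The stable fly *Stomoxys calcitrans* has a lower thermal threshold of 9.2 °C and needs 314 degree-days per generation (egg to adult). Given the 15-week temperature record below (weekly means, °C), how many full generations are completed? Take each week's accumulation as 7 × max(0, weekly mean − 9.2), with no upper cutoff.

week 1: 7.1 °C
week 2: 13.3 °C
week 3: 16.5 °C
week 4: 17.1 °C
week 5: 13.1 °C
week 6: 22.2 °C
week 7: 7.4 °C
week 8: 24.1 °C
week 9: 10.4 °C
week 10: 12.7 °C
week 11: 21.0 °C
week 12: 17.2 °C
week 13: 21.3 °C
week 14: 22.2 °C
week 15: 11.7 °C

2 generations

Weekly DD (7 × max(0, T̄ − 9.2)): 0.0, 28.7, 51.1, 55.3, 27.3, 91.0, 0.0, 104.3, 8.4, 24.5, 82.6, 56.0, 84.7, 91.0, 17.5.
Season total = 722.4 DD.
Complete generations = ⌊722.4 / 314⌋ = 2.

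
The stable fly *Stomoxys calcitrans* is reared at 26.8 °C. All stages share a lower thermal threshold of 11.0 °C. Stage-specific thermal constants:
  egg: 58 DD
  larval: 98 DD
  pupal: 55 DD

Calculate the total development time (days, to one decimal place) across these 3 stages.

13.4 days

Daily accumulation at 26.8 °C = 26.8 − 11.0 = 15.8 DD/day.
Total K = 58 + 98 + 55 = 211 DD.
Total duration = 211 / 15.8 = 13.354 ≈ 13.4 days.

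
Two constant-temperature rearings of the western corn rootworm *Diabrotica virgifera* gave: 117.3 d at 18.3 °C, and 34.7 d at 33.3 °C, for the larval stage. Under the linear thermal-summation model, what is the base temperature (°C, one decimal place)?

Equal thermal constants: D₁(T₁ − T_b) = D₂(T₂ − T_b).
117.3·(18.3 − T_b) = 34.7·(33.3 − T_b)
T_b = (117.3·18.3 − 34.7·33.3) / (117.3 − 34.7) = 991.08 / 82.6 = 11.999 °C ≈ 12.0 °C.

12.0 °C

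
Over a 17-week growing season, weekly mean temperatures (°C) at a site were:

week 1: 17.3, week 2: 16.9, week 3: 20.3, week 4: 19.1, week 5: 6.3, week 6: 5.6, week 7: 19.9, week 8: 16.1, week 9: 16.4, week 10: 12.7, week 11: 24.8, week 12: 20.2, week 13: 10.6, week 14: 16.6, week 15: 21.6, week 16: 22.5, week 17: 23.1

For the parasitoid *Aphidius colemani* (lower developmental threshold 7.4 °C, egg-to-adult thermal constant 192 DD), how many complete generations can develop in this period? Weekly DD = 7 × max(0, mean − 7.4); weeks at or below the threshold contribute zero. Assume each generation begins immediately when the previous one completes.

Weekly DD (7 × max(0, T̄ − 7.4)): 69.3, 66.5, 90.3, 81.9, 0.0, 0.0, 87.5, 60.9, 63.0, 37.1, 121.8, 89.6, 22.4, 64.4, 99.4, 105.7, 109.9.
Season total = 1169.7 DD.
Complete generations = ⌊1169.7 / 192⌋ = 6.

6 generations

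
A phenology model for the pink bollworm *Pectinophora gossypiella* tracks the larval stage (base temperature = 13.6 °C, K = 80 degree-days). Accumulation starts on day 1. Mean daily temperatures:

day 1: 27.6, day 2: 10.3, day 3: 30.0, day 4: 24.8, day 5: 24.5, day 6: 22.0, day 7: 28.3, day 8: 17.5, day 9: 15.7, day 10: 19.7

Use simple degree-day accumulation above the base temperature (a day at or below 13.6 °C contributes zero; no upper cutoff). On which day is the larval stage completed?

day 9

Daily DD above 13.6 °C: 14.0, 0.0, 16.4, 11.2, 10.9, 8.4, 14.7, 3.9, 2.1, 6.1.
Cumulative: 14.0, 14.0, 30.4, 41.6, 52.5, 60.9, 75.6, 79.5, 81.6, 87.7.
The total first reaches 80 DD on day 9.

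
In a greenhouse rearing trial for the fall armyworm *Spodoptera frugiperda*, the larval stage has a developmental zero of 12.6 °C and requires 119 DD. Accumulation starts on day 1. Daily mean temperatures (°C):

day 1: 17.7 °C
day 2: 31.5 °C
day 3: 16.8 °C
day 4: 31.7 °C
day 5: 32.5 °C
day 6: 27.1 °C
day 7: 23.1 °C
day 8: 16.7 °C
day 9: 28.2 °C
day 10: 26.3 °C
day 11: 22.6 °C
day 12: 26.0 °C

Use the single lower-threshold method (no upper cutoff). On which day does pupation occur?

day 10

Daily DD above 12.6 °C: 5.1, 18.9, 4.2, 19.1, 19.9, 14.5, 10.5, 4.1, 15.6, 13.7, 10.0, 13.4.
Cumulative: 5.1, 24.0, 28.2, 47.3, 67.2, 81.7, 92.2, 96.3, 111.9, 125.6, 135.6, 149.0.
The total first reaches 119 DD on day 10.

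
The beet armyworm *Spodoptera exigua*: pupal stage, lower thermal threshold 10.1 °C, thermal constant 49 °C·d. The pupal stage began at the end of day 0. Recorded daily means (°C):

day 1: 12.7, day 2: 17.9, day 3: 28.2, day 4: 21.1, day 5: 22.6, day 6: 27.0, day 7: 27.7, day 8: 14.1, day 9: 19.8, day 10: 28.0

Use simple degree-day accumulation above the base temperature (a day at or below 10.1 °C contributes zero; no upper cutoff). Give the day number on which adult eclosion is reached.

Daily DD above 10.1 °C: 2.6, 7.8, 18.1, 11.0, 12.5, 16.9, 17.6, 4.0, 9.7, 17.9.
Cumulative: 2.6, 10.4, 28.5, 39.5, 52.0, 68.9, 86.5, 90.5, 100.2, 118.1.
The total first reaches 49 DD on day 5.

day 5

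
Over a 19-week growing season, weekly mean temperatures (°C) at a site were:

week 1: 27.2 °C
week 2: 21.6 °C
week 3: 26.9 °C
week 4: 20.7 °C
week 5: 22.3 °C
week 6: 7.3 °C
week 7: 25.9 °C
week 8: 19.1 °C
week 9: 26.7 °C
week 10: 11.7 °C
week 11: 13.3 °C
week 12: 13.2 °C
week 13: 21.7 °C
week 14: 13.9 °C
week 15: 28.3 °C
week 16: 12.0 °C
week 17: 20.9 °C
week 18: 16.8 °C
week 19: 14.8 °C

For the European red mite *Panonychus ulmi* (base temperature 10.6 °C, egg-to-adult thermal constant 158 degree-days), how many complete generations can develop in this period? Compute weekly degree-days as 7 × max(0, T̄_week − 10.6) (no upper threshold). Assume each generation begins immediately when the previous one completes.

Weekly DD (7 × max(0, T̄ − 10.6)): 116.2, 77.0, 114.1, 70.7, 81.9, 0.0, 107.1, 59.5, 112.7, 7.7, 18.9, 18.2, 77.7, 23.1, 123.9, 9.8, 72.1, 43.4, 29.4.
Season total = 1163.4 DD.
Complete generations = ⌊1163.4 / 158⌋ = 7.

7 generations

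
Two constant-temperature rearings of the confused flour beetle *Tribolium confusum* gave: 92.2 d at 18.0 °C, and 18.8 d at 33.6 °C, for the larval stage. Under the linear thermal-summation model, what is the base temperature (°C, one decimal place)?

Linear rate model ⇒ the product D·(T − T_b) is constant across temperatures.
92.2·(18.0 − T_b) = 18.8·(33.6 − T_b)
T_b = (92.2·18.0 − 18.8·33.6) / (92.2 − 18.8) = 1027.92 / 73.4 = 14.004 °C ≈ 14.0 °C.

14.0 °C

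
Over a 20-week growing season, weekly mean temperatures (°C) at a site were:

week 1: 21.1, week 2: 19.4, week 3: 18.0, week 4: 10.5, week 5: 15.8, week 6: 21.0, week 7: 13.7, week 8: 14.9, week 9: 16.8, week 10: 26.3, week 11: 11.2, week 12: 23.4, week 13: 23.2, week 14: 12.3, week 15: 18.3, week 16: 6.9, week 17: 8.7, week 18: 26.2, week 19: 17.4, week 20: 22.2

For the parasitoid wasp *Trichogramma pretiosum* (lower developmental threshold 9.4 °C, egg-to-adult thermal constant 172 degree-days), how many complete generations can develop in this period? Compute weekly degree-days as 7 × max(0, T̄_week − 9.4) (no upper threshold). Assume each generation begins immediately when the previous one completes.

6 generations

Weekly DD (7 × max(0, T̄ − 9.4)): 81.9, 70.0, 60.2, 7.7, 44.8, 81.2, 30.1, 38.5, 51.8, 118.3, 12.6, 98.0, 96.6, 20.3, 62.3, 0.0, 0.0, 117.6, 56.0, 89.6.
Season total = 1137.5 DD.
Complete generations = ⌊1137.5 / 172⌋ = 6.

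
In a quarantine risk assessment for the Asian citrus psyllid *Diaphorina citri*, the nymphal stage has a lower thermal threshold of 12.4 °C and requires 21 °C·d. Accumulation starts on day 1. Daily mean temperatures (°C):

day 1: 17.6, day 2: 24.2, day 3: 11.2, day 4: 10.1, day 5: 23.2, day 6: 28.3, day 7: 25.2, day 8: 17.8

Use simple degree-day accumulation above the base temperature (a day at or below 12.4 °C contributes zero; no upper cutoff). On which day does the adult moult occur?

day 5

Daily DD above 12.4 °C: 5.2, 11.8, 0.0, 0.0, 10.8, 15.9, 12.8, 5.4.
Cumulative: 5.2, 17.0, 17.0, 17.0, 27.8, 43.7, 56.5, 61.9.
The total first reaches 21 DD on day 5.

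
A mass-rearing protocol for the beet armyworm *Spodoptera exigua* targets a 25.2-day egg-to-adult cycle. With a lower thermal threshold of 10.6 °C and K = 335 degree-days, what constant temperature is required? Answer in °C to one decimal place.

Required daily accumulation = 335 / 25.2 = 13.294 DD/day.
T = T_base + 13.294 = 10.6 + 13.294 = 23.894 ≈ 23.9 °C.

23.9 °C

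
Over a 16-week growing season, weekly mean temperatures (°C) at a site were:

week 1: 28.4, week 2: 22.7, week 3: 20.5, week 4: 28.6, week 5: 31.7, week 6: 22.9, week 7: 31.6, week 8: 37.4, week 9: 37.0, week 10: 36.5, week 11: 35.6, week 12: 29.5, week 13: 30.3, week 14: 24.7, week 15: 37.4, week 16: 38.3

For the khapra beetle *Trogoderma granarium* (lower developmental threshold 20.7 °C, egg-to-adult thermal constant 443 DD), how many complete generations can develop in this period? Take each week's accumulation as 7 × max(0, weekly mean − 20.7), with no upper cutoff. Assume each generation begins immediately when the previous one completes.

2 generations

Weekly DD (7 × max(0, T̄ − 20.7)): 53.9, 14.0, 0.0, 55.3, 77.0, 15.4, 76.3, 116.9, 114.1, 110.6, 104.3, 61.6, 67.2, 28.0, 116.9, 123.2.
Season total = 1134.7 DD.
Complete generations = ⌊1134.7 / 443⌋ = 2.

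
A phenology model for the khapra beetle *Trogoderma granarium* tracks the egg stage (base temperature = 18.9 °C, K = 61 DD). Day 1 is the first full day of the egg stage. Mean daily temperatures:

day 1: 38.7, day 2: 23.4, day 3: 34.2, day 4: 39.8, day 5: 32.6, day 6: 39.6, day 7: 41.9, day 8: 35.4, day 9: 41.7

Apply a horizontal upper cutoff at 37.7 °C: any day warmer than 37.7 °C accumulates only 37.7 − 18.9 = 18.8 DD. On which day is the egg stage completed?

Daily DD above 18.9 °C (capped at 18.8): 18.8, 4.5, 15.3, 18.8, 13.7, 18.8, 18.8, 16.5, 18.8.
Cumulative: 18.8, 23.3, 38.6, 57.4, 71.1, 89.9, 108.7, 125.2, 144.0.
The total first reaches 61 DD on day 5.

day 5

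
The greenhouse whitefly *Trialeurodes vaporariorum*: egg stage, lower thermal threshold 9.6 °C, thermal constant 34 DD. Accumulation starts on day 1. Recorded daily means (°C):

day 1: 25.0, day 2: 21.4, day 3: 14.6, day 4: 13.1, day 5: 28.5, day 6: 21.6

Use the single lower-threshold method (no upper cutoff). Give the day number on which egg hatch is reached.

Daily DD above 9.6 °C: 15.4, 11.8, 5.0, 3.5, 18.9, 12.0.
Cumulative: 15.4, 27.2, 32.2, 35.7, 54.6, 66.6.
The total first reaches 34 DD on day 4.

day 4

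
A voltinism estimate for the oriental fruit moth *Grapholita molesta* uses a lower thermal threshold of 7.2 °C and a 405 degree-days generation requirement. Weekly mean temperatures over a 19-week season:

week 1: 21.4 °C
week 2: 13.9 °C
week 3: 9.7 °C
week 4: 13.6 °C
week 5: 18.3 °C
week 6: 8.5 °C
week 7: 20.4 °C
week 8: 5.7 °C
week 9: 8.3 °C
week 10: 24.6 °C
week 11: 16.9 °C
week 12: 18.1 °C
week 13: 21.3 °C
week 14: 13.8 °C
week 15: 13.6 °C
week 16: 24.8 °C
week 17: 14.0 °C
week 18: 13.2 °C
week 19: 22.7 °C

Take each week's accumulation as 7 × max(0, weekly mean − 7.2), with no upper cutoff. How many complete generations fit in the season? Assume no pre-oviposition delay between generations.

2 generations

Weekly DD (7 × max(0, T̄ − 7.2)): 99.4, 46.9, 17.5, 44.8, 77.7, 9.1, 92.4, 0.0, 7.7, 121.8, 67.9, 76.3, 98.7, 46.2, 44.8, 123.2, 47.6, 42.0, 108.5.
Season total = 1172.5 DD.
Complete generations = ⌊1172.5 / 405⌋ = 2.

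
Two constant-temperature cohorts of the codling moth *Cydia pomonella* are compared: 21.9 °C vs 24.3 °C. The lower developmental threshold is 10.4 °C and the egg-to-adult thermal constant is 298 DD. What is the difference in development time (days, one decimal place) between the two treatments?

At 21.9 °C: 298 / (21.9 − 10.4) = 298 / 11.5 = 25.913 d.
At 24.3 °C: 298 / (24.3 − 10.4) = 298 / 13.9 = 21.439 d.
Difference = |25.913 − 21.439| = 4.474 ≈ 4.5 days.

4.5 days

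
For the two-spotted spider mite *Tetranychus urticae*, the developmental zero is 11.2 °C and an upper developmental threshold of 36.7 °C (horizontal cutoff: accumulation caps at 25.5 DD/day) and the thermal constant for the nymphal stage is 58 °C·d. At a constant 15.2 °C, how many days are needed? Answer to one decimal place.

Daily accumulation = 15.2 − 11.2 = 4.0 DD/day.
Duration = 58 / 4.0 = 14.500 ≈ 14.5 days.

14.5 days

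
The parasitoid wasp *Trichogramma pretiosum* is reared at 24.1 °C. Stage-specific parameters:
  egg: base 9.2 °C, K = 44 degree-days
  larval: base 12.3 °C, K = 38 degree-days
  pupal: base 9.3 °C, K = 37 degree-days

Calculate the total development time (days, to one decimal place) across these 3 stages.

8.7 days

egg: 44 / (24.1 − 9.2) = 44 / 14.9 = 2.953 d.
larval: 38 / (24.1 − 12.3) = 38 / 11.8 = 3.220 d.
pupal: 37 / (24.1 − 9.3) = 37 / 14.8 = 2.500 d.
Sum = 8.673 ≈ 8.7 days.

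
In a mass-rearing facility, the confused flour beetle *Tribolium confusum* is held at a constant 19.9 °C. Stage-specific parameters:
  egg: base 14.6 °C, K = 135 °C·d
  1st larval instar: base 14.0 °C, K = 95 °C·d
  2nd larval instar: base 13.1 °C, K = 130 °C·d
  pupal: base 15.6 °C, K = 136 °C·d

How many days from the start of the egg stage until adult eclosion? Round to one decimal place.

egg: 135 / (19.9 − 14.6) = 135 / 5.3 = 25.472 d.
1st larval instar: 95 / (19.9 − 14.0) = 95 / 5.9 = 16.102 d.
2nd larval instar: 130 / (19.9 − 13.1) = 130 / 6.8 = 19.118 d.
pupal: 136 / (19.9 − 15.6) = 136 / 4.3 = 31.628 d.
Sum = 92.319 ≈ 92.3 days.

92.3 days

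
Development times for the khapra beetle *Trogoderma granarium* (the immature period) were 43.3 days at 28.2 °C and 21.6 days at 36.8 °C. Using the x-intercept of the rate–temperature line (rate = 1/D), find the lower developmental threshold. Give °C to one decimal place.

Equal thermal constants: D₁(T₁ − T_b) = D₂(T₂ − T_b).
43.3·(28.2 − T_b) = 21.6·(36.8 − T_b)
T_b = (43.3·28.2 − 21.6·36.8) / (43.3 − 21.6) = 426.18 / 21.7 = 19.640 °C ≈ 19.6 °C.

19.6 °C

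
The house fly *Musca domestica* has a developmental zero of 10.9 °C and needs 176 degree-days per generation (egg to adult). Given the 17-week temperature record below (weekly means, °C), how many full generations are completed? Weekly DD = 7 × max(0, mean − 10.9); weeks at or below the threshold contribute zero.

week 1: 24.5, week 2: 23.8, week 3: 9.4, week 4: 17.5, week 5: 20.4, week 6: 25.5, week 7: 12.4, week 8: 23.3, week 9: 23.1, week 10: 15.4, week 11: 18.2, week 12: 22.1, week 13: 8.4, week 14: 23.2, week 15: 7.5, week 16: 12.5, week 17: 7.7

Weekly DD (7 × max(0, T̄ − 10.9)): 95.2, 90.3, 0.0, 46.2, 66.5, 102.2, 10.5, 86.8, 85.4, 31.5, 51.1, 78.4, 0.0, 86.1, 0.0, 11.2, 0.0.
Season total = 841.4 DD.
Complete generations = ⌊841.4 / 176⌋ = 4.

4 generations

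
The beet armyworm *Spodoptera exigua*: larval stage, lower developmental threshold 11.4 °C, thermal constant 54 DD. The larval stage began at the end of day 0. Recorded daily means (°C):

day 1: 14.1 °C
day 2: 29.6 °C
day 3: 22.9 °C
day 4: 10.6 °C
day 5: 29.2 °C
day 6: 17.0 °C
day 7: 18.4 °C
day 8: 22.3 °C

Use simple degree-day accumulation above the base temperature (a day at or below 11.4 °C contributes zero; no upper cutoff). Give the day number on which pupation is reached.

day 6

Daily DD above 11.4 °C: 2.7, 18.2, 11.5, 0.0, 17.8, 5.6, 7.0, 10.9.
Cumulative: 2.7, 20.9, 32.4, 32.4, 50.2, 55.8, 62.8, 73.7.
The total first reaches 54 DD on day 6.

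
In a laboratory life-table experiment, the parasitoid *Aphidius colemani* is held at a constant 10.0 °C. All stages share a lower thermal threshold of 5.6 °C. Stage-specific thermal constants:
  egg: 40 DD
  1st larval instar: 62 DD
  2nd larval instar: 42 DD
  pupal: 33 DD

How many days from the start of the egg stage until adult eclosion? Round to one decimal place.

40.2 days

Daily accumulation at 10.0 °C = 10.0 − 5.6 = 4.4 DD/day.
Total K = 40 + 62 + 42 + 33 = 177 DD.
Total duration = 177 / 4.4 = 40.227 ≈ 40.2 days.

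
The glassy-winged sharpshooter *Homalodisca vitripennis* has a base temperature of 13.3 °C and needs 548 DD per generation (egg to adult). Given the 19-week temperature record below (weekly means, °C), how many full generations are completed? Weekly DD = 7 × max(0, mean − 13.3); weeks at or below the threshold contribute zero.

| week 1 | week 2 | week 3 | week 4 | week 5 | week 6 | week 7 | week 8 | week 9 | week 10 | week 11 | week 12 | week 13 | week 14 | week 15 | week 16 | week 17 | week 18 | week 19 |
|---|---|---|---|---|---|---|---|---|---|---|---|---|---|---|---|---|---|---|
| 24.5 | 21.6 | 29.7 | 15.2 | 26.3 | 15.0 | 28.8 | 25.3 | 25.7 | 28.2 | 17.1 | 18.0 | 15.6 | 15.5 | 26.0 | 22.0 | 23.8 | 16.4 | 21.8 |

2 generations

Weekly DD (7 × max(0, T̄ − 13.3)): 78.4, 58.1, 114.8, 13.3, 91.0, 11.9, 108.5, 84.0, 86.8, 104.3, 26.6, 32.9, 16.1, 15.4, 88.9, 60.9, 73.5, 21.7, 59.5.
Season total = 1146.6 DD.
Complete generations = ⌊1146.6 / 548⌋ = 2.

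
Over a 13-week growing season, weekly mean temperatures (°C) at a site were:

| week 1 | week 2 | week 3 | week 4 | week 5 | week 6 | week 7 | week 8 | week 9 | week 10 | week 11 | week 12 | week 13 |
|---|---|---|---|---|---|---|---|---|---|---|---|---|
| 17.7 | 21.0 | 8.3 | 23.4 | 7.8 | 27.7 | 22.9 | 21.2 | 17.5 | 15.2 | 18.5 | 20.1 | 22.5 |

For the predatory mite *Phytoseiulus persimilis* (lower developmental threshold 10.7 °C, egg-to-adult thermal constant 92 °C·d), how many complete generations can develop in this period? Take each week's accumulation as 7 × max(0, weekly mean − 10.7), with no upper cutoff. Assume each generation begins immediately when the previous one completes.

Weekly DD (7 × max(0, T̄ − 10.7)): 49.0, 72.1, 0.0, 88.9, 0.0, 119.0, 85.4, 73.5, 47.6, 31.5, 54.6, 65.8, 82.6.
Season total = 770.0 DD.
Complete generations = ⌊770.0 / 92⌋ = 8.

8 generations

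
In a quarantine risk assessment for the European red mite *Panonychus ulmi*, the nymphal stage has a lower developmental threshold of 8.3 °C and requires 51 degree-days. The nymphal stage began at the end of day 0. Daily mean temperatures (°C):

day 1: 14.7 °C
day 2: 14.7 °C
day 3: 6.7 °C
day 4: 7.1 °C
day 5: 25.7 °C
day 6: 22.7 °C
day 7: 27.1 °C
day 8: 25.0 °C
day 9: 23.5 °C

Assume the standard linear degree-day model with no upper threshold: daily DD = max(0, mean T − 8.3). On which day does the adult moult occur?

day 7

Daily DD above 8.3 °C: 6.4, 6.4, 0.0, 0.0, 17.4, 14.4, 18.8, 16.7, 15.2.
Cumulative: 6.4, 12.8, 12.8, 12.8, 30.2, 44.6, 63.4, 80.1, 95.3.
The total first reaches 51 DD on day 7.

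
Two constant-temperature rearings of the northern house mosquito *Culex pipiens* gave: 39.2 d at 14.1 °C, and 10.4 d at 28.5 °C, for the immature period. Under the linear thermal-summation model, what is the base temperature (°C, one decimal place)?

Equal thermal constants: D₁(T₁ − T_b) = D₂(T₂ − T_b).
39.2·(14.1 − T_b) = 10.4·(28.5 − T_b)
T_b = (39.2·14.1 − 10.4·28.5) / (39.2 − 10.4) = 256.32 / 28.8 = 8.900 °C ≈ 8.9 °C.

8.9 °C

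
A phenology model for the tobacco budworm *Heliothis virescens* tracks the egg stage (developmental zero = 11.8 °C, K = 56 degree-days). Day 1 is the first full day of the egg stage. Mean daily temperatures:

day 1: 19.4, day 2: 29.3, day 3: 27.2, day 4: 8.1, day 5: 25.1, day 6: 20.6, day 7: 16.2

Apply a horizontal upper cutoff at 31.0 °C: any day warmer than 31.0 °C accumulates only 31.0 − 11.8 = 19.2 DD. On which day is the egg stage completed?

day 6

Daily DD above 11.8 °C (capped at 19.2): 7.6, 17.5, 15.4, 0.0, 13.3, 8.8, 4.4.
Cumulative: 7.6, 25.1, 40.5, 40.5, 53.8, 62.6, 67.0.
The total first reaches 56 DD on day 6.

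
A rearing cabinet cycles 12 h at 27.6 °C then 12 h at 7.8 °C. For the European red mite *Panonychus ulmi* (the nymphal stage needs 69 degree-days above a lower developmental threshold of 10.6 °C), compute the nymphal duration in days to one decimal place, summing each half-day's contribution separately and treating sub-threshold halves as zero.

8.1 days

Day half: max(0, 27.6 − 10.6) × 0.5 = 17.0 × 0.5 = 8.50 DD.
Night half: max(0, 7.8 − 10.6) × 0.5 = 0.0 × 0.5 = 0.00 DD.
Per 24 h: 8.50 DD/day.
Duration = 69 / 8.50 = 8.118 ≈ 8.1 days.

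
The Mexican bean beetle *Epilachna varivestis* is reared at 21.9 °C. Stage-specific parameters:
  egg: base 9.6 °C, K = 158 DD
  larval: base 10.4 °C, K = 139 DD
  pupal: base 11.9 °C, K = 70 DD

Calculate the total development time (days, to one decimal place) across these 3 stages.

31.9 days

egg: 158 / (21.9 − 9.6) = 158 / 12.3 = 12.846 d.
larval: 139 / (21.9 − 10.4) = 139 / 11.5 = 12.087 d.
pupal: 70 / (21.9 − 11.9) = 70 / 10.0 = 7.000 d.
Sum = 31.932 ≈ 31.9 days.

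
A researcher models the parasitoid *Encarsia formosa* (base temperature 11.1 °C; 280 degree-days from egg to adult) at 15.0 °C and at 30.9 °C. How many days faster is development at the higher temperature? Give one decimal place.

57.7 days

At 15.0 °C: 280 / (15.0 − 11.1) = 280 / 3.9 = 71.795 d.
At 30.9 °C: 280 / (30.9 − 11.1) = 280 / 19.8 = 14.141 d.
Difference = |71.795 − 14.141| = 57.653 ≈ 57.7 days.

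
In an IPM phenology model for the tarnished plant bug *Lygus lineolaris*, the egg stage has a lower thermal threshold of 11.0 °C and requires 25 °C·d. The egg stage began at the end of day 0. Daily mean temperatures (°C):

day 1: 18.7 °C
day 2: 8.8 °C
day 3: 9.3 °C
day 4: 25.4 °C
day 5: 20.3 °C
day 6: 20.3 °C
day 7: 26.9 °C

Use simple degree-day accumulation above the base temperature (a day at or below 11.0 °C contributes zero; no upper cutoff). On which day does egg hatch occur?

Daily DD above 11.0 °C: 7.7, 0.0, 0.0, 14.4, 9.3, 9.3, 15.9.
Cumulative: 7.7, 7.7, 7.7, 22.1, 31.4, 40.7, 56.6.
The total first reaches 25 DD on day 5.

day 5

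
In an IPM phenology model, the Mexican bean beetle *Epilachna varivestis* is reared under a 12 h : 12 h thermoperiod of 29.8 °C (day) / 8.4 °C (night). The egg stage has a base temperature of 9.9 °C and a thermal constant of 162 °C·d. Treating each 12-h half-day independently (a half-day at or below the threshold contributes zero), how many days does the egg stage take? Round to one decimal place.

16.3 days

Day half: max(0, 29.8 − 9.9) × 0.5 = 19.9 × 0.5 = 9.95 DD.
Night half: max(0, 8.4 − 9.9) × 0.5 = 0.0 × 0.5 = 0.00 DD.
Per 24 h: 9.95 DD/day.
Duration = 162 / 9.95 = 16.281 ≈ 16.3 days.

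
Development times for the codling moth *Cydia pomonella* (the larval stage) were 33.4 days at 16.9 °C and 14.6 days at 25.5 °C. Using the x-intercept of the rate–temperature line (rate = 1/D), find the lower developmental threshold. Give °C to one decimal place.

10.2 °C

Equal thermal constants: D₁(T₁ − T_b) = D₂(T₂ − T_b).
33.4·(16.9 − T_b) = 14.6·(25.5 − T_b)
T_b = (33.4·16.9 − 14.6·25.5) / (33.4 − 14.6) = 192.16 / 18.8 = 10.221 °C ≈ 10.2 °C.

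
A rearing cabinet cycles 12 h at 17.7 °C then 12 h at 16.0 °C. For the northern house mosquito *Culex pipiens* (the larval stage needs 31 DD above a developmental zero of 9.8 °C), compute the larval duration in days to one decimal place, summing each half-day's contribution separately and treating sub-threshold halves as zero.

Day half: max(0, 17.7 − 9.8) × 0.5 = 7.9 × 0.5 = 3.95 DD.
Night half: max(0, 16.0 − 9.8) × 0.5 = 6.2 × 0.5 = 3.10 DD.
Per 24 h: 7.05 DD/day.
Duration = 31 / 7.05 = 4.397 ≈ 4.4 days.

4.4 days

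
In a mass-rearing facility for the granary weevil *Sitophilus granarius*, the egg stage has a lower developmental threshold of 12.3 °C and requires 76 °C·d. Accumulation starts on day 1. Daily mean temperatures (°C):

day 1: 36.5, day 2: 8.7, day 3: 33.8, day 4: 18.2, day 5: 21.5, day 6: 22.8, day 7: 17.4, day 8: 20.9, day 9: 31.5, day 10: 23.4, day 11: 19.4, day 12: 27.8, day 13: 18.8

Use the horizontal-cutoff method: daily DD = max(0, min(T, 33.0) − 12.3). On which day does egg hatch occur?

day 8

Daily DD above 12.3 °C (capped at 20.7): 20.7, 0.0, 20.7, 5.9, 9.2, 10.5, 5.1, 8.6, 19.2, 11.1, 7.1, 15.5, 6.5.
Cumulative: 20.7, 20.7, 41.4, 47.3, 56.5, 67.0, 72.1, 80.7, 99.9, 111.0, 118.1, 133.6, 140.1.
The total first reaches 76 DD on day 8.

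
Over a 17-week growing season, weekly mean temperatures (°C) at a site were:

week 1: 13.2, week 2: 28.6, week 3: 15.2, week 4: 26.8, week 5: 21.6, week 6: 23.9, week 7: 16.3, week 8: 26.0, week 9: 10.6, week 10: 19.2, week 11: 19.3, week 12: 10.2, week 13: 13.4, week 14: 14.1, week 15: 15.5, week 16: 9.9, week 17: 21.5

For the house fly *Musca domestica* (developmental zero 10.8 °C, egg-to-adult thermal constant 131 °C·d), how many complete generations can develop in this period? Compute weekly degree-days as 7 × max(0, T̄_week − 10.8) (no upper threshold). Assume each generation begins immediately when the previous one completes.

6 generations

Weekly DD (7 × max(0, T̄ − 10.8)): 16.8, 124.6, 30.8, 112.0, 75.6, 91.7, 38.5, 106.4, 0.0, 58.8, 59.5, 0.0, 18.2, 23.1, 32.9, 0.0, 74.9.
Season total = 863.8 DD.
Complete generations = ⌊863.8 / 131⌋ = 6.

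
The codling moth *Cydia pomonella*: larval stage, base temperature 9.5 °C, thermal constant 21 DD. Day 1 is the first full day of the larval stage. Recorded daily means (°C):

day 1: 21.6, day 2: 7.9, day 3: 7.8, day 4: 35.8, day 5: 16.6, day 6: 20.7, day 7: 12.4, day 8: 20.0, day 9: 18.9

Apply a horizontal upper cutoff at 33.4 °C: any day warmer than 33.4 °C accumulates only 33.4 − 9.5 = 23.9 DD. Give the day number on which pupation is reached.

Daily DD above 9.5 °C (capped at 23.9): 12.1, 0.0, 0.0, 23.9, 7.1, 11.2, 2.9, 10.5, 9.4.
Cumulative: 12.1, 12.1, 12.1, 36.0, 43.1, 54.3, 57.2, 67.7, 77.1.
The total first reaches 21 DD on day 4.

day 4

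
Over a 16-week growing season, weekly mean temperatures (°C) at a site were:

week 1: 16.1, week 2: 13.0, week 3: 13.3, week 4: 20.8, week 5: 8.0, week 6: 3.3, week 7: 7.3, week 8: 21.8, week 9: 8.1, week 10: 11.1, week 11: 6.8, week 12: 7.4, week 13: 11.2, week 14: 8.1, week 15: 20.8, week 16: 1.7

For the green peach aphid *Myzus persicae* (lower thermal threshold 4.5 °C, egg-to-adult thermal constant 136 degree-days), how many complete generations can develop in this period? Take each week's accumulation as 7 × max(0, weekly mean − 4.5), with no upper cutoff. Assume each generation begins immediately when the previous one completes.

Weekly DD (7 × max(0, T̄ − 4.5)): 81.2, 59.5, 61.6, 114.1, 24.5, 0.0, 19.6, 121.1, 25.2, 46.2, 16.1, 20.3, 46.9, 25.2, 114.1, 0.0.
Season total = 775.6 DD.
Complete generations = ⌊775.6 / 136⌋ = 5.

5 generations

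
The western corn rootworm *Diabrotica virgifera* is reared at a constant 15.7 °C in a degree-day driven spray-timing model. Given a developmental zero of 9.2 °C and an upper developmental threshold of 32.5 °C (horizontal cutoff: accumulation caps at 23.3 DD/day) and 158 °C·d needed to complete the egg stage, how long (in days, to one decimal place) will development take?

Daily accumulation = 15.7 − 9.2 = 6.5 DD/day.
Duration = 158 / 6.5 = 24.308 ≈ 24.3 days.

24.3 days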